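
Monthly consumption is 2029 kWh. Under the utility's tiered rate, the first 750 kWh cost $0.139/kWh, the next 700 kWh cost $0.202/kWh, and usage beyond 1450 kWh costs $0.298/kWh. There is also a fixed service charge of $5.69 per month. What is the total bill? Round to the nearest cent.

$423.88

First 750 kWh × $0.139 = $104.25
Next 700 kWh × $0.202 = $141.40
Remaining 579 kWh × $0.298 = $172.54
Energy charge = $418.19; + service $5.69 = $423.88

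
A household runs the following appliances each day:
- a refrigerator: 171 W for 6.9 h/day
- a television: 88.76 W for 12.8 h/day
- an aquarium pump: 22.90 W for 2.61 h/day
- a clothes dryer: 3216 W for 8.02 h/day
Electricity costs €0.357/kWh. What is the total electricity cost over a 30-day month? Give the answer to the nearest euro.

refrigerator: 171 W × 6.9 h × 30 d = 35,397 Wh = 35.4 kWh
television: 88.76 W × 12.8 h × 30 d = 34,084 Wh = 34.08 kWh
aquarium pump: 22.90 W × 2.61 h × 30 d = 1,793 Wh = 1.793 kWh
clothes dryer: 3216 W × 8.02 h × 30 d = 773,770 Wh = 773.8 kWh
Total energy = 35.4 + 34.08 + 1.793 + 773.8 = 845 kWh
Cost = 845 kWh × €0.357 = €301.68 ≈ €302

€302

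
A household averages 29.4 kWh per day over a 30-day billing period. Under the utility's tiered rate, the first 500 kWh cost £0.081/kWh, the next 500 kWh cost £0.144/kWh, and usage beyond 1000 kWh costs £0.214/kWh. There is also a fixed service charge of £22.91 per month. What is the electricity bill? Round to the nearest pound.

Usage = 29.4 kWh/day × 30 days = 882 kWh
First 500 kWh × £0.081 = £40.50
Next 382 kWh × £0.144 = £55.01
Remaining tier: 0 kWh (not reached)
Energy charge = £95.51; + service £22.91 = £118.42 ≈ £118

£118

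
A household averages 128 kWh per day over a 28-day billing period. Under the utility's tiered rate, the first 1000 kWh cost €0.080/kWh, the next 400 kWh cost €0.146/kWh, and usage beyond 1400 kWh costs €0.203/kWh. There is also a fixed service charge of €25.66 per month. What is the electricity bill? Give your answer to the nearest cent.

€607.41

Usage = 128 kWh/day × 28 days = 3584 kWh
First 1000 kWh × €0.080 = €80.00
Next 400 kWh × €0.146 = €58.40
Remaining 2184 kWh × €0.203 = €443.35
Energy charge = €581.75; + service €25.66 = €607.41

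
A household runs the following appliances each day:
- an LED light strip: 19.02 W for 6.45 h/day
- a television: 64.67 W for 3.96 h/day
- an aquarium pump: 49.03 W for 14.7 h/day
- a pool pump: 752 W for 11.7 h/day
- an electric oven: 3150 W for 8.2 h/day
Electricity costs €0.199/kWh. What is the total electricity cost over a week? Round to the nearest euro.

€50

LED light strip: 19.02 W × 6.45 h × 7 d = 859 Wh = 0.8588 kWh
television: 64.67 W × 3.96 h × 7 d = 1,793 Wh = 1.793 kWh
aquarium pump: 49.03 W × 14.7 h × 7 d = 5,045 Wh = 5.045 kWh
pool pump: 752 W × 11.7 h × 7 d = 61,589 Wh = 61.59 kWh
electric oven: 3150 W × 8.2 h × 7 d = 180,810 Wh = 180.8 kWh
Total energy = 0.8588 + 1.793 + 5.045 + 61.59 + 180.8 = 250.1 kWh
Cost = 250.1 kWh × €0.199 = €49.77 ≈ €50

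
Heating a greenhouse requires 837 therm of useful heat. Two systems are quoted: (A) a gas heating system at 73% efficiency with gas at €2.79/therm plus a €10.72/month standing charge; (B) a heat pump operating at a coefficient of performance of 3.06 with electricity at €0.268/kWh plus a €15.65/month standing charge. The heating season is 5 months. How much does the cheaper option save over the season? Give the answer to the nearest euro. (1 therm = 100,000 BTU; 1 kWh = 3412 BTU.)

Heat load = 837 therm × 100,000 = 83,700,000 BTU
Gas: input = 83,700,000 / 0.730 = 114,657,534 BTU = 1,147 therm → 1,147 × €2.79 = €3,198.95; + 5 × €10.72 standing = €3,252.55
Heat pump: 83,700,000 BTU / 3412 = 24,530 kWh heat; / 3.06 = 8,017 kWh in → × €0.268 = €2,148.47; + 5 × €15.65 standing = €2,226.72
Difference = |€3,252.55 − €2,226.72| = €1,025.82 ≈ €1026

€1026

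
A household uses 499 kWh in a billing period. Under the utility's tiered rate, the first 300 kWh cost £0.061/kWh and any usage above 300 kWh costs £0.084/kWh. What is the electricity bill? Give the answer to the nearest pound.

First 300 kWh × £0.061 = £18.30
Remaining 199 kWh × £0.084 = £16.72
Total = £35.02 ≈ £35

£35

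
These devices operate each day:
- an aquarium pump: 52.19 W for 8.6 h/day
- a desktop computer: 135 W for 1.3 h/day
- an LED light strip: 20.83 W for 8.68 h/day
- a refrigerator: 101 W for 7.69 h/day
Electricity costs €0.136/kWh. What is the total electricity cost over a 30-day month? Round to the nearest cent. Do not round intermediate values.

€6.45

aquarium pump: 52.19 W × 8.6 h × 30 d = 13,465 Wh = 13.47 kWh
desktop computer: 135 W × 1.3 h × 30 d = 5,265 Wh = 5.265 kWh
LED light strip: 20.83 W × 8.68 h × 30 d = 5,424 Wh = 5.424 kWh
refrigerator: 101 W × 7.69 h × 30 d = 23,301 Wh = 23.3 kWh
Total energy = 13.47 + 5.265 + 5.424 + 23.3 = 47.45 kWh
Cost = 47.45 kWh × €0.136 = €6.45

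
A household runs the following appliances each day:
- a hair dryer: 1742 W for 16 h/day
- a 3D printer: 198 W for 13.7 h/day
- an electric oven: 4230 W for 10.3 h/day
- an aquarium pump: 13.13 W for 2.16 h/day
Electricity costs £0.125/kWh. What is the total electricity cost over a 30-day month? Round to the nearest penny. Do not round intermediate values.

hair dryer: 1742 W × 16 h × 30 d = 836,160 Wh = 836.2 kWh
3D printer: 198 W × 13.7 h × 30 d = 81,378 Wh = 81.38 kWh
electric oven: 4230 W × 10.3 h × 30 d = 1,307,070 Wh = 1,307 kWh
aquarium pump: 13.13 W × 2.16 h × 30 d = 851 Wh = 0.8508 kWh
Total energy = 836.2 + 81.38 + 1,307 + 0.8508 = 2,225 kWh
Cost = 2,225 kWh × £0.125 = £278.18

£278.18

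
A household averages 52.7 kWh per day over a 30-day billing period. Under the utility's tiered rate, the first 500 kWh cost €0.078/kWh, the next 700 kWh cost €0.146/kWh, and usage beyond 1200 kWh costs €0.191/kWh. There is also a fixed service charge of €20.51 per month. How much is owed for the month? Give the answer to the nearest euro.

Usage = 52.7 kWh/day × 30 days = 1581 kWh
First 500 kWh × €0.078 = €39.00
Next 700 kWh × €0.146 = €102.20
Remaining 381 kWh × €0.191 = €72.77
Energy charge = €213.97; + service €20.51 = €234.48 ≈ €234

€234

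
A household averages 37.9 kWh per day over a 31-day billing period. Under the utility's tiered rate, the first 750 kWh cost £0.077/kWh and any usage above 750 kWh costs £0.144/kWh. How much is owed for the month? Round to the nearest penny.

Usage = 37.9 kWh/day × 31 days = 1174.9 kWh
First 750 kWh × £0.077 = £57.75
Remaining 424.9 kWh × £0.144 = £61.19
Total = £118.94

£118.94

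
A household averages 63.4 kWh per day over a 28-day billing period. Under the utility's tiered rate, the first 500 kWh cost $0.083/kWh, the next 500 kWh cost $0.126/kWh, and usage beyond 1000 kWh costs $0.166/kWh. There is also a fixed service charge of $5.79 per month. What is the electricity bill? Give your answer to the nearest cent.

$238.97

Usage = 63.4 kWh/day × 28 days = 1775.2 kWh
First 500 kWh × $0.083 = $41.50
Next 500 kWh × $0.126 = $63.00
Remaining 775.2 kWh × $0.166 = $128.68
Energy charge = $233.18; + service $5.79 = $238.97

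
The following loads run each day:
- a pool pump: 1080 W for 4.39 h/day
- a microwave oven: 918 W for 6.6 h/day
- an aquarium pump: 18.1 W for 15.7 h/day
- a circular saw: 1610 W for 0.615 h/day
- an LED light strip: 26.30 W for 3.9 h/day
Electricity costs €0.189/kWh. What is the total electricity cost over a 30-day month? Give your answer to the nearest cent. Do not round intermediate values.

pool pump: 1080 W × 4.39 h × 30 d = 142,236 Wh = 142.2 kWh
microwave oven: 918 W × 6.6 h × 30 d = 181,764 Wh = 181.8 kWh
aquarium pump: 18.1 W × 15.7 h × 30 d = 8,525 Wh = 8.525 kWh
circular saw: 1610 W × 0.615 h × 30 d = 29,704 Wh = 29.7 kWh
LED light strip: 26.30 W × 3.9 h × 30 d = 3,077 Wh = 3.077 kWh
Total energy = 142.2 + 181.8 + 8.525 + 29.7 + 3.077 = 365.3 kWh
Cost = 365.3 kWh × €0.189 = €69.04

€69.04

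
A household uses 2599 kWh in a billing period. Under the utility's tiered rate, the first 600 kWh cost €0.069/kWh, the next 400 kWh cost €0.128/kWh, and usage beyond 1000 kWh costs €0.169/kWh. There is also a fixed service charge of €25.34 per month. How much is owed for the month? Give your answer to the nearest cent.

First 600 kWh × €0.069 = €41.40
Next 400 kWh × €0.128 = €51.20
Remaining 1599 kWh × €0.169 = €270.23
Energy charge = €362.83; + service €25.34 = €388.17

€388.17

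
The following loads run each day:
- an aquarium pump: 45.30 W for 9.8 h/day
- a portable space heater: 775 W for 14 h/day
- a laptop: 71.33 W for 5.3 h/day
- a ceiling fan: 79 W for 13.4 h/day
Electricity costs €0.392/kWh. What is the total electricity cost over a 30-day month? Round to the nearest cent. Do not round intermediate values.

aquarium pump: 45.30 W × 9.8 h × 30 d = 13,318 Wh = 13.32 kWh
portable space heater: 775 W × 14 h × 30 d = 325,500 Wh = 325.5 kWh
laptop: 71.33 W × 5.3 h × 30 d = 11,341 Wh = 11.34 kWh
ceiling fan: 79 W × 13.4 h × 30 d = 31,758 Wh = 31.76 kWh
Total energy = 13.32 + 325.5 + 11.34 + 31.76 = 381.9 kWh
Cost = 381.9 kWh × €0.392 = €149.71

€149.71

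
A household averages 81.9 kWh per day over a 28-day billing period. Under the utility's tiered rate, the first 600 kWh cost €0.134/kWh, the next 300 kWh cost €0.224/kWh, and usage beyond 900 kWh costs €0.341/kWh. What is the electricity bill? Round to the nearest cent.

Usage = 81.9 kWh/day × 28 days = 2293.2 kWh
First 600 kWh × €0.134 = €80.40
Next 300 kWh × €0.224 = €67.20
Remaining 1393.2 kWh × €0.341 = €475.08
Total = €622.68

€622.68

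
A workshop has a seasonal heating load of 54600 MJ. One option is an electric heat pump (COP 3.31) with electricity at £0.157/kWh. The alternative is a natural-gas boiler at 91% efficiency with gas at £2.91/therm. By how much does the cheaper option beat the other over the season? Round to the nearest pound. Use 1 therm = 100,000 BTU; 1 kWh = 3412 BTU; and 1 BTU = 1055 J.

£936

Heat load = 54600 MJ = 54,600,000,000 J / 1055 = 51,753,555 BTU
Gas: input = 51,753,555 / 0.91 = 56,872,038 BTU = 568.7 therm → 568.7 × £2.91 = £1,654.98
Heat pump: 51,753,555 BTU / 3412 = 15,170 kWh heat; / 3.31 = 4,583 kWh in → × £0.157 = £719.45
Difference = |£1,654.98 − £719.45| = £935.52 ≈ £936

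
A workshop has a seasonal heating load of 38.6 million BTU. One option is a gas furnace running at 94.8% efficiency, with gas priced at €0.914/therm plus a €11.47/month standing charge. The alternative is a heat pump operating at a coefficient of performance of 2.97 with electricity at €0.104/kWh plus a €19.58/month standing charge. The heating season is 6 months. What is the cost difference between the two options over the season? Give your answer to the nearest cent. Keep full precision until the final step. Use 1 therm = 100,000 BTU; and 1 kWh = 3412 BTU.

Heat load = 38.6 × 10⁶ BTU = 38,600,000 BTU
Gas: input = 38,600,000 / 0.948 = 40,717,300 BTU = 407.2 therm → 407.2 × €0.914 = €372.16; + 6 × €11.47 standing = €440.98
Heat pump: 38,600,000 BTU / 3412 = 11,310 kWh heat; / 2.97 = 3,809 kWh in → × €0.104 = €396.15; + 6 × €19.58 standing = €513.63
Difference = |€440.98 − €513.63| = €72.65

€72.65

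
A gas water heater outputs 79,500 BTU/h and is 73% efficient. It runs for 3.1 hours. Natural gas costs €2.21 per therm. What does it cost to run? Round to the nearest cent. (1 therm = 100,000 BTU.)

€7.46

Heat delivered = 79,500 BTU/h × 3.1 h = 246,450 BTU
Gas input = 246,450 / 0.73 = 337,603 BTU
= 337,603 / 100,000 = 3.376 therm
Cost = 3.376 × €2.21/therm = €7.46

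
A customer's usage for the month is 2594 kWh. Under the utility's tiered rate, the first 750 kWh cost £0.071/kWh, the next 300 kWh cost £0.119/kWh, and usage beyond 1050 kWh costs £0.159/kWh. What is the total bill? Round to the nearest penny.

£334.45

First 750 kWh × £0.071 = £53.25
Next 300 kWh × £0.119 = £35.70
Remaining 1544 kWh × £0.159 = £245.50
Total = £334.45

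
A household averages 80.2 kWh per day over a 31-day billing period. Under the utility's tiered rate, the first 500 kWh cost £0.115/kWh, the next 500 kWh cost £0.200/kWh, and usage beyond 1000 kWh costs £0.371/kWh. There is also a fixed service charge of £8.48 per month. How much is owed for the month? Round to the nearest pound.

Usage = 80.2 kWh/day × 31 days = 2486.2 kWh
First 500 kWh × £0.115 = £57.50
Next 500 kWh × £0.200 = £100.00
Remaining 1486.2 kWh × £0.371 = £551.38
Energy charge = £708.88; + service £8.48 = £717.36 ≈ £717

£717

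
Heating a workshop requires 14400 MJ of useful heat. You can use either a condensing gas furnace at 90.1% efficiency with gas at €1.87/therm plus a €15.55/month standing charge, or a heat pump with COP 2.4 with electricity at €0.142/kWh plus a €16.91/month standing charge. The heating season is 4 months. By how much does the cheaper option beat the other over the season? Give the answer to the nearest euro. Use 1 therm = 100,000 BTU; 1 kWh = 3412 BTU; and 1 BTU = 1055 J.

Heat load = 14400 MJ = 14,400,000,000 J / 1055 = 13,649,289 BTU
Gas: input = 13,649,289 / 0.901 = 15,149,045 BTU = 151.5 therm → 151.5 × €1.87 = €283.29; + 4 × €15.55 standing = €345.49
Heat pump: 13,649,289 BTU / 3412 = 4,000 kWh heat; / 2.4 = 1,667 kWh in → × €0.142 = €236.69; + 4 × €16.91 standing = €304.33
Difference = |€345.49 − €304.33| = €41.16 ≈ €41

€41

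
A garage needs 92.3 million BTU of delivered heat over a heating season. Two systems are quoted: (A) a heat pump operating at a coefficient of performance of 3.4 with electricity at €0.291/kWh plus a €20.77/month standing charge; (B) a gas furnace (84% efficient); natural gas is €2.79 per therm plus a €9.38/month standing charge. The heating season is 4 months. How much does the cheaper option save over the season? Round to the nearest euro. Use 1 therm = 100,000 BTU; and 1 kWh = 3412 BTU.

€705

Heat load = 92.3 × 10⁶ BTU = 92,300,000 BTU
Gas: input = 92,300,000 / 0.84 = 109,880,952 BTU = 1,099 therm → 1,099 × €2.79 = €3,065.68; + 4 × €9.38 standing = €3,103.20
Heat pump: 92,300,000 BTU / 3412 = 27,050 kWh heat; / 3.4 = 7,956 kWh in → × €0.291 = €2,315.30; + 4 × €20.77 standing = €2,398.38
Difference = |€3,103.20 − €2,398.38| = €704.82 ≈ €705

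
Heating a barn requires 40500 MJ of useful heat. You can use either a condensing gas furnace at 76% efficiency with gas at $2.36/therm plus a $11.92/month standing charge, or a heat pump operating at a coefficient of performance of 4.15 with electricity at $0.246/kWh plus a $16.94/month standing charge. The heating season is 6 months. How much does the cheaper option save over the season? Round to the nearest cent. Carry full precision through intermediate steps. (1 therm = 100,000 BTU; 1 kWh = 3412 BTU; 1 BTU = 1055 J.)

$495.02

Heat load = 40500 MJ = 40,500,000,000 J / 1055 = 38,388,626 BTU
Gas: input = 38,388,626 / 0.76 = 50,511,349 BTU = 505.1 therm → 505.1 × $2.36 = $1,192.07; + 6 × $11.92 standing = $1,263.59
Heat pump: 38,388,626 BTU / 3412 = 11,250 kWh heat; / 4.15 = 2,711 kWh in → × $0.246 = $666.93; + 6 × $16.94 standing = $768.57
Difference = |$1,263.59 − $768.57| = $495.02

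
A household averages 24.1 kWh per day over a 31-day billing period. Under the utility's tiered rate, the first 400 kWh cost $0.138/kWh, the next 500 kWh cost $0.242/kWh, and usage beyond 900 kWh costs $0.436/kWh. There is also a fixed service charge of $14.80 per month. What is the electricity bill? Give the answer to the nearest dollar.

Usage = 24.1 kWh/day × 31 days = 747.1 kWh
First 400 kWh × $0.138 = $55.20
Next 347.1 kWh × $0.242 = $84.00
Remaining tier: 0 kWh (not reached)
Energy charge = $139.20; + service $14.80 = $154.00

$154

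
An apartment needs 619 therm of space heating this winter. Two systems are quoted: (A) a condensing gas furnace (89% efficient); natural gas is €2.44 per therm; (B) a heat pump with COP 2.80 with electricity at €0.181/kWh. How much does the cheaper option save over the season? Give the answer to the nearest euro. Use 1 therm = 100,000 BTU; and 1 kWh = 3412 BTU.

€524

Heat load = 619 therm × 100,000 = 61,900,000 BTU
Gas: input = 61,900,000 / 0.89 = 69,550,562 BTU = 695.5 therm → 695.5 × €2.44 = €1,697.03
Heat pump: 61,900,000 BTU / 3412 = 18,140 kWh heat; / 2.80 = 6,479 kWh in → × €0.181 = €1,172.74
Difference = |€1,697.03 − €1,172.74| = €524.29 ≈ €524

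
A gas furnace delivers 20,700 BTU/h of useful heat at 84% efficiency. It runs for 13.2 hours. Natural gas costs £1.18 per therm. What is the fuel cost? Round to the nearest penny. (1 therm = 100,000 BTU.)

Heat delivered = 20,700 BTU/h × 13.2 h = 273,240 BTU
Gas input = 273,240 / 0.84 = 325,286 BTU
= 325,286 / 100,000 = 3.253 therm
Cost = 3.253 × £1.18/therm = £3.84

£3.84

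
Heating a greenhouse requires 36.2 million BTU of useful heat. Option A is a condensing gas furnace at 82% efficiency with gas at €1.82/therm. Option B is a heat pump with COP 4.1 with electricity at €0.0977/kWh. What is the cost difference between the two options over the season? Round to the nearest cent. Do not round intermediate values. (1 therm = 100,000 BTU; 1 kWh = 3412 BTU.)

€550.64

Heat load = 36.2 × 10⁶ BTU = 36,200,000 BTU
Gas: input = 36,200,000 / 0.82 = 44,146,341 BTU = 441.5 therm → 441.5 × €1.82 = €803.46
Heat pump: 36,200,000 BTU / 3412 = 10,610 kWh heat; / 4.1 = 2,588 kWh in → × €0.0977 = €252.82
Difference = |€803.46 − €252.82| = €550.64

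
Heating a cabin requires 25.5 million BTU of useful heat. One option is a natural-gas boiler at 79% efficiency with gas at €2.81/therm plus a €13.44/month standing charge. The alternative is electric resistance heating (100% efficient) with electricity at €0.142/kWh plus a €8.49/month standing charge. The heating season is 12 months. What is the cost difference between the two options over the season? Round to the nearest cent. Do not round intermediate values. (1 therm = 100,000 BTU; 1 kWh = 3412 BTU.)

Heat load = 25.5 × 10⁶ BTU = 25,500,000 BTU
Gas: input = 25,500,000 / 0.79 = 32,278,481 BTU = 322.8 therm → 322.8 × €2.81 = €907.03; + 12 × €13.44 standing = €1,068.31
Electric: 25,500,000 BTU / 3412 = 7,474 kWh → × €0.142 = €1,061.25; + 12 × €8.49 standing = €1,163.13
Difference = |€1,068.31 − €1,163.13| = €94.83

€94.83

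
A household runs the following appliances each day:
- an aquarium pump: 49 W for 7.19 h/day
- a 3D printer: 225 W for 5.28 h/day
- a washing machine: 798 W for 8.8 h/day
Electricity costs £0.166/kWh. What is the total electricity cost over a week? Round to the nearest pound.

aquarium pump: 49 W × 7.19 h × 7 d = 2,466 Wh = 2.466 kWh
3D printer: 225 W × 5.28 h × 7 d = 8,316 Wh = 8.316 kWh
washing machine: 798 W × 8.8 h × 7 d = 49,157 Wh = 49.16 kWh
Total energy = 2.466 + 8.316 + 49.16 = 59.94 kWh
Cost = 59.94 kWh × £0.166 = £9.95 ≈ £10

£10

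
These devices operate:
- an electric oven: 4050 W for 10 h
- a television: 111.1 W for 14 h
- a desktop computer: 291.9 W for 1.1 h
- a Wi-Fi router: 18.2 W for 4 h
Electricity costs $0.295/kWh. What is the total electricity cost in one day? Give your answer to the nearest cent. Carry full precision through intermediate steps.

electric oven: 4050 W × 10 h = 40,500 Wh = 40.5 kWh
television: 111.1 W × 14 h = 1,555 Wh = 1.555 kWh
desktop computer: 291.9 W × 1.1 h = 321 Wh = 0.3211 kWh
Wi-Fi router: 18.2 W × 4 h = 73 Wh = 0.0728 kWh
Total energy = 40.5 + 1.555 + 0.3211 + 0.0728 = 42.45 kWh
Cost = 42.45 kWh × $0.295 = $12.52

$12.52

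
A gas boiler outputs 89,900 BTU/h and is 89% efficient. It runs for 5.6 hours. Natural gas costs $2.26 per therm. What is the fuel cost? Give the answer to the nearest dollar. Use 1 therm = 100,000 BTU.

Heat delivered = 89,900 BTU/h × 5.6 h = 503,440 BTU
Gas input = 503,440 / 0.89 = 565,663 BTU
= 565,663 / 100,000 = 5.657 therm
Cost = 5.657 × $2.26/therm = $12.78 ≈ $13

$13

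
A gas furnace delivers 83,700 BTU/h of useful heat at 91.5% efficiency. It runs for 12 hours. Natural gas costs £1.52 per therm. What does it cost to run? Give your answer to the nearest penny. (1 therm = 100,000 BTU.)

Heat delivered = 83,700 BTU/h × 12 h = 1,004,400 BTU
Gas input = 1,004,400 / 0.915 = 1,097,705 BTU
= 1,097,705 / 100,000 = 10.98 therm
Cost = 10.98 × £1.52/therm = £16.69

£16.69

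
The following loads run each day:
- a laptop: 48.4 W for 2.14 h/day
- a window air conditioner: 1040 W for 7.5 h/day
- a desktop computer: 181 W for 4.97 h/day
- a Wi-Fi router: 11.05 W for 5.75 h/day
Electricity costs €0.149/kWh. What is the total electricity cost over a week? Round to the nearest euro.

laptop: 48.4 W × 2.14 h × 7 d = 725 Wh = 0.725 kWh
window air conditioner: 1040 W × 7.5 h × 7 d = 54,600 Wh = 54.6 kWh
desktop computer: 181 W × 4.97 h × 7 d = 6,297 Wh = 6.297 kWh
Wi-Fi router: 11.05 W × 5.75 h × 7 d = 445 Wh = 0.4448 kWh
Total energy = 0.725 + 54.6 + 6.297 + 0.4448 = 62.07 kWh
Cost = 62.07 kWh × €0.149 = €9.25 ≈ €9

€9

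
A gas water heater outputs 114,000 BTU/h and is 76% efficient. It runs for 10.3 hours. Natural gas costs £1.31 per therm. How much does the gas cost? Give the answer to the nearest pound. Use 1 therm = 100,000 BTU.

£20

Heat delivered = 114,000 BTU/h × 10.3 h = 1,174,200 BTU
Gas input = 1,174,200 / 0.76 = 1,545,000 BTU
= 1,545,000 / 100,000 = 15.45 therm
Cost = 15.45 × £1.31/therm = £20.24 ≈ £20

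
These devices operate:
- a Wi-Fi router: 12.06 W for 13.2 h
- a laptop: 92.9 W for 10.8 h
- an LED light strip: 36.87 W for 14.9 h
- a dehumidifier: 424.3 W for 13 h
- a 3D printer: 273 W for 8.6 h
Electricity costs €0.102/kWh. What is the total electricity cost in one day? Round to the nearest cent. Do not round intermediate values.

€0.98

Wi-Fi router: 12.06 W × 13.2 h = 159 Wh = 0.1592 kWh
laptop: 92.9 W × 10.8 h = 1,003 Wh = 1.003 kWh
LED light strip: 36.87 W × 14.9 h = 549 Wh = 0.5494 kWh
dehumidifier: 424.3 W × 13 h = 5,516 Wh = 5.516 kWh
3D printer: 273 W × 8.6 h = 2,348 Wh = 2.348 kWh
Total energy = 0.1592 + 1.003 + 0.5494 + 5.516 + 2.348 = 9.576 kWh
Cost = 9.576 kWh × €0.102 = €0.98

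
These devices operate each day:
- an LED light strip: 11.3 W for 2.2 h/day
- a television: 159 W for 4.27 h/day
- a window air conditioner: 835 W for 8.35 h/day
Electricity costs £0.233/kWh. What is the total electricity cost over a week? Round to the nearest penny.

£12.52

LED light strip: 11.3 W × 2.2 h × 7 d = 174 Wh = 0.174 kWh
television: 159 W × 4.27 h × 7 d = 4,753 Wh = 4.753 kWh
window air conditioner: 835 W × 8.35 h × 7 d = 48,806 Wh = 48.81 kWh
Total energy = 0.174 + 4.753 + 48.81 = 53.73 kWh
Cost = 53.73 kWh × £0.233 = £12.52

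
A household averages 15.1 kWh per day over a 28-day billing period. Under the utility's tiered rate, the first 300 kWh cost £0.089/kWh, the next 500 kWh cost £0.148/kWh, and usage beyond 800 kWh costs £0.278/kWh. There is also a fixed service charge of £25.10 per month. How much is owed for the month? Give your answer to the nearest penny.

Usage = 15.1 kWh/day × 28 days = 422.8 kWh
First 300 kWh × £0.089 = £26.70
Next 122.8 kWh × £0.148 = £18.17
Remaining tier: 0 kWh (not reached)
Energy charge = £44.87; + service £25.10 = £69.97

£69.97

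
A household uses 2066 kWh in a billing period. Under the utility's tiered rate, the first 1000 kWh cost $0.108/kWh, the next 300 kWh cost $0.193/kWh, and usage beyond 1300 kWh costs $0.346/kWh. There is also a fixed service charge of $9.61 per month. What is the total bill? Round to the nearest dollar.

First 1000 kWh × $0.108 = $108.00
Next 300 kWh × $0.193 = $57.90
Remaining 766 kWh × $0.346 = $265.04
Energy charge = $430.94; + service $9.61 = $440.55 ≈ $441

$441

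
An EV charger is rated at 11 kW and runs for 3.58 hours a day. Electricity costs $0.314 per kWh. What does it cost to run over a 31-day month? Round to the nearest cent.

$383.32

Energy = 11000 W × 3.58 h/day × 31 days = 1,220,780 Wh = 1,221 kWh
Cost = 1,221 kWh × $0.314/kWh = $383.32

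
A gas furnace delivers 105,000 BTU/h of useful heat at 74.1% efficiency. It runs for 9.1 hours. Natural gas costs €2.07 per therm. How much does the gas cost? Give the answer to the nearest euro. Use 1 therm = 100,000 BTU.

Heat delivered = 105,000 BTU/h × 9.1 h = 955,500 BTU
Gas input = 955,500 / 0.741 = 1,289,474 BTU
= 1,289,474 / 100,000 = 12.89 therm
Cost = 12.89 × €2.07/therm = €26.69 ≈ €27

€27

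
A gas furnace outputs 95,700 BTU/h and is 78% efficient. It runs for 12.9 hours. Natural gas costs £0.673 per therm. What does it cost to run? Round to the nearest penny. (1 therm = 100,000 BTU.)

£10.65

Heat delivered = 95,700 BTU/h × 12.9 h = 1,234,530 BTU
Gas input = 1,234,530 / 0.78 = 1,582,731 BTU
= 1,582,731 / 100,000 = 15.83 therm
Cost = 15.83 × £0.673/therm = £10.65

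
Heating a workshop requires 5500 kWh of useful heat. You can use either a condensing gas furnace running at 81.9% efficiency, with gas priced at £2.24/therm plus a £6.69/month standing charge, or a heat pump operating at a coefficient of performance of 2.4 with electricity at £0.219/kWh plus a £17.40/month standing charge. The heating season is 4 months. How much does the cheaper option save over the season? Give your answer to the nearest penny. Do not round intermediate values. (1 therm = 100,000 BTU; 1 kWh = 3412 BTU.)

£31.46

Heat load = 5500 kWh × 3412 = 18,766,000 BTU
Gas: input = 18,766,000 / 0.819 = 22,913,309 BTU = 229.1 therm → 229.1 × £2.24 = £513.26; + 4 × £6.69 standing = £540.02
Heat pump: 18,766,000 BTU / 3412 = 5,500 kWh heat; / 2.4 = 2,292 kWh in → × £0.219 = £501.88; + 4 × £17.40 standing = £571.48
Difference = |£540.02 − £571.48| = £31.46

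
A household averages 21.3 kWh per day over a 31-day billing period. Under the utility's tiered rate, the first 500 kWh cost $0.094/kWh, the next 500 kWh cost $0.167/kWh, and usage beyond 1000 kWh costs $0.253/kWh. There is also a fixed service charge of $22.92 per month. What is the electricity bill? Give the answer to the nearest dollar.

Usage = 21.3 kWh/day × 31 days = 660.3 kWh
First 500 kWh × $0.094 = $47.00
Next 160.3 kWh × $0.167 = $26.77
Remaining tier: 0 kWh (not reached)
Energy charge = $73.77; + service $22.92 = $96.69 ≈ $97

$97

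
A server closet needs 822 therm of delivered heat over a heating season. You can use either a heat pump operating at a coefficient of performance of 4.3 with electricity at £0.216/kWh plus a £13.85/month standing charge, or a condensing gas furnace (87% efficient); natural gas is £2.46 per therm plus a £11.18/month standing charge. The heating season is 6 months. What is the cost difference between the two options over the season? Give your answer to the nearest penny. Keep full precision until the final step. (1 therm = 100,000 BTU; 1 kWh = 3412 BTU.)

Heat load = 822 therm × 100,000 = 82,200,000 BTU
Gas: input = 82,200,000 / 0.870 = 94,482,759 BTU = 944.8 therm → 944.8 × £2.46 = £2,324.28; + 6 × £11.18 standing = £2,391.36
Heat pump: 82,200,000 BTU / 3412 = 24,090 kWh heat; / 4.3 = 5,603 kWh in → × £0.216 = £1,210.17; + 6 × £13.85 standing = £1,293.27
Difference = |£2,391.36 − £1,293.27| = £1,098.08

£1098.08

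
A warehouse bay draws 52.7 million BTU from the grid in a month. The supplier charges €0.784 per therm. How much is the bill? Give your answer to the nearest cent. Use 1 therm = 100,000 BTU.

€413.17

52.7 million BTU × (10 therm/million BTU) = 527 therm
Cost = 527 therm × €0.784/therm = €413.17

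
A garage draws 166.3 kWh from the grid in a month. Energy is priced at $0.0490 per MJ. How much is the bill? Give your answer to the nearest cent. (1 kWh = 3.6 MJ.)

$29.34

166.3 kWh × (3.6 MJ/kWh) = 598.7 MJ
Cost = 598.7 MJ × $0.0490/MJ = $29.34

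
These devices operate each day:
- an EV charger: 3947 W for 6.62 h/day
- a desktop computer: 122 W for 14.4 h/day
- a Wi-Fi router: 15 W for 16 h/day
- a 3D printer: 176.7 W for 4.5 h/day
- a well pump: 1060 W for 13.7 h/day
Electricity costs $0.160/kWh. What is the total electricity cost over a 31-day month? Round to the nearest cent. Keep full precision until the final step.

$215.48

EV charger: 3947 W × 6.62 h × 31 d = 810,003 Wh = 810 kWh
desktop computer: 122 W × 14.4 h × 31 d = 54,461 Wh = 54.46 kWh
Wi-Fi router: 15 W × 16 h × 31 d = 7,440 Wh = 7.44 kWh
3D printer: 176.7 W × 4.5 h × 31 d = 24,650 Wh = 24.65 kWh
well pump: 1060 W × 13.7 h × 31 d = 450,182 Wh = 450.2 kWh
Total energy = 810 + 54.46 + 7.44 + 24.65 + 450.2 = 1,347 kWh
Cost = 1,347 kWh × $0.160 = $215.48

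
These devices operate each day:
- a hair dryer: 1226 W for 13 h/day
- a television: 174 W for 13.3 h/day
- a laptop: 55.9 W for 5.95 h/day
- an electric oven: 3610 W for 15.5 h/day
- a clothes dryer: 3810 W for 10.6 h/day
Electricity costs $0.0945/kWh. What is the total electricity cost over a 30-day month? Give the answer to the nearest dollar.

hair dryer: 1226 W × 13 h × 30 d = 478,140 Wh = 478.1 kWh
television: 174 W × 13.3 h × 30 d = 69,426 Wh = 69.43 kWh
laptop: 55.9 W × 5.95 h × 30 d = 9,978 Wh = 9.978 kWh
electric oven: 3610 W × 15.5 h × 30 d = 1,678,650 Wh = 1,679 kWh
clothes dryer: 3810 W × 10.6 h × 30 d = 1,211,580 Wh = 1,212 kWh
Total energy = 478.1 + 69.43 + 9.978 + 1,679 + 1,212 = 3,448 kWh
Cost = 3,448 kWh × $0.0945 = $325.81 ≈ $326

$326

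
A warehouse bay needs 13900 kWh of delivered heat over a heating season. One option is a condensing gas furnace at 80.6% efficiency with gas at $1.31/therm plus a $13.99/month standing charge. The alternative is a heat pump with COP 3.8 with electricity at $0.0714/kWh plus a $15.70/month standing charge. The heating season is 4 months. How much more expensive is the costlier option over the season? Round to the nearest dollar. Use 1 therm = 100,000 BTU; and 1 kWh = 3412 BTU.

$503

Heat load = 13900 kWh × 3412 = 47,426,800 BTU
Gas: input = 47,426,800 / 0.806 = 58,842,184 BTU = 588.4 therm → 588.4 × $1.31 = $770.83; + 4 × $13.99 standing = $826.79
Heat pump: 47,426,800 BTU / 3412 = 13,900 kWh heat; / 3.8 = 3,658 kWh in → × $0.0714 = $261.17; + 4 × $15.70 standing = $323.97
Difference = |$826.79 − $323.97| = $502.82 ≈ $503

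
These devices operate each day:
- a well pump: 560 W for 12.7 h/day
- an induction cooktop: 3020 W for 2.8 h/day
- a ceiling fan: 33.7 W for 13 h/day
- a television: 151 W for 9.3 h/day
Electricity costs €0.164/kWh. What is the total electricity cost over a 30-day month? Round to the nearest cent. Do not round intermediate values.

€85.66

well pump: 560 W × 12.7 h × 30 d = 213,360 Wh = 213.4 kWh
induction cooktop: 3020 W × 2.8 h × 30 d = 253,680 Wh = 253.7 kWh
ceiling fan: 33.7 W × 13 h × 30 d = 13,143 Wh = 13.14 kWh
television: 151 W × 9.3 h × 30 d = 42,129 Wh = 42.13 kWh
Total energy = 213.4 + 253.7 + 13.14 + 42.13 = 522.3 kWh
Cost = 522.3 kWh × €0.164 = €85.66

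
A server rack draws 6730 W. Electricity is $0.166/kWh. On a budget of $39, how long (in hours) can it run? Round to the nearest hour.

Energy budget = $39 / $0.166 per kWh = 234.9 kWh = 234,940 Wh
Runtime = 234,940 Wh / 6730 W = 34.91 h

35 h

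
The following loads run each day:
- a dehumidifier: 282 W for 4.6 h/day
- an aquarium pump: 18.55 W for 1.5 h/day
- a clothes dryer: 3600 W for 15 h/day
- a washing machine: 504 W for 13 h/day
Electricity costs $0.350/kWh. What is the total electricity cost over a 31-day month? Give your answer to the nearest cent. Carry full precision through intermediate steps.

dehumidifier: 282 W × 4.6 h × 31 d = 40,213 Wh = 40.21 kWh
aquarium pump: 18.55 W × 1.5 h × 31 d = 863 Wh = 0.8626 kWh
clothes dryer: 3600 W × 15 h × 31 d = 1,674,000 Wh = 1,674 kWh
washing machine: 504 W × 13 h × 31 d = 203,112 Wh = 203.1 kWh
Total energy = 40.21 + 0.8626 + 1,674 + 203.1 = 1,918 kWh
Cost = 1,918 kWh × $0.350 = $671.37

$671.37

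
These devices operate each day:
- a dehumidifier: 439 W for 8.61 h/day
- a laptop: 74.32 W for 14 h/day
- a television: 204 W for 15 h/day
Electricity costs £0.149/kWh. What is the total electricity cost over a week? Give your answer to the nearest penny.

dehumidifier: 439 W × 8.61 h × 7 d = 26,459 Wh = 26.46 kWh
laptop: 74.32 W × 14 h × 7 d = 7,283 Wh = 7.283 kWh
television: 204 W × 15 h × 7 d = 21,420 Wh = 21.42 kWh
Total energy = 26.46 + 7.283 + 21.42 = 55.16 kWh
Cost = 55.16 kWh × £0.149 = £8.22

£8.22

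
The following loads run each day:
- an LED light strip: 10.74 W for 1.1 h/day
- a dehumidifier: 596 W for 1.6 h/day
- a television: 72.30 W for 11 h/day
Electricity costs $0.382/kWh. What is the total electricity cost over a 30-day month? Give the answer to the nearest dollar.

LED light strip: 10.74 W × 1.1 h × 30 d = 354 Wh = 0.3544 kWh
dehumidifier: 596 W × 1.6 h × 30 d = 28,608 Wh = 28.61 kWh
television: 72.30 W × 11 h × 30 d = 23,859 Wh = 23.86 kWh
Total energy = 0.3544 + 28.61 + 23.86 = 52.82 kWh
Cost = 52.82 kWh × $0.382 = $20.18 ≈ $20

$20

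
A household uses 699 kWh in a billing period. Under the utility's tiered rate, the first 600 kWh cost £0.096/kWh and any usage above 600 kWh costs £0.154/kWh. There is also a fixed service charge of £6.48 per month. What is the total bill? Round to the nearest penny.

£79.33

First 600 kWh × £0.096 = £57.60
Remaining 99 kWh × £0.154 = £15.25
Energy charge = £72.85; + service £6.48 = £79.33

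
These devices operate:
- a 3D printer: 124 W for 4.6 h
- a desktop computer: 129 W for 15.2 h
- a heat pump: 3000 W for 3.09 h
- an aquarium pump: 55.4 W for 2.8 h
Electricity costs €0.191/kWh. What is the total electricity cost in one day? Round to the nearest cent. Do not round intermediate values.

€2.28

3D printer: 124 W × 4.6 h = 570 Wh = 0.5704 kWh
desktop computer: 129 W × 15.2 h = 1,961 Wh = 1.961 kWh
heat pump: 3000 W × 3.09 h = 9,270 Wh = 9.27 kWh
aquarium pump: 55.4 W × 2.8 h = 155 Wh = 0.1551 kWh
Total energy = 0.5704 + 1.961 + 9.27 + 0.1551 = 11.96 kWh
Cost = 11.96 kWh × €0.191 = €2.28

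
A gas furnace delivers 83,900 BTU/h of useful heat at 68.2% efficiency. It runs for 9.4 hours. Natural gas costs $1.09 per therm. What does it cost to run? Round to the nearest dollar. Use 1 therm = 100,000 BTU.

$13

Heat delivered = 83,900 BTU/h × 9.4 h = 788,660 BTU
Gas input = 788,660 / 0.682 = 1,156,393 BTU
= 1,156,393 / 100,000 = 11.56 therm
Cost = 11.56 × $1.09/therm = $12.60 ≈ $13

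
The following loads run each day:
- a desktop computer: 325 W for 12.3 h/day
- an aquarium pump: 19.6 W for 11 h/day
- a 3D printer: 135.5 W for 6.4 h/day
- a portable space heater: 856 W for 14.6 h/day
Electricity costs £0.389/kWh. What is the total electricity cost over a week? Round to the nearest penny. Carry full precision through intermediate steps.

desktop computer: 325 W × 12.3 h × 7 d = 27,983 Wh = 27.98 kWh
aquarium pump: 19.6 W × 11 h × 7 d = 1,509 Wh = 1.509 kWh
3D printer: 135.5 W × 6.4 h × 7 d = 6,070 Wh = 6.07 kWh
portable space heater: 856 W × 14.6 h × 7 d = 87,483 Wh = 87.48 kWh
Total energy = 27.98 + 1.509 + 6.07 + 87.48 = 123 kWh
Cost = 123 kWh × £0.389 = £47.86

£47.86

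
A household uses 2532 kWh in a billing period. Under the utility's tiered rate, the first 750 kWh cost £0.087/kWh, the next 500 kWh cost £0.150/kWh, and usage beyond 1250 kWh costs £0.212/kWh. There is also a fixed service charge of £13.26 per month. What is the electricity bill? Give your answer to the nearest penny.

First 750 kWh × £0.087 = £65.25
Next 500 kWh × £0.150 = £75.00
Remaining 1282 kWh × £0.212 = £271.78
Energy charge = £412.03; + service £13.26 = £425.29

£425.29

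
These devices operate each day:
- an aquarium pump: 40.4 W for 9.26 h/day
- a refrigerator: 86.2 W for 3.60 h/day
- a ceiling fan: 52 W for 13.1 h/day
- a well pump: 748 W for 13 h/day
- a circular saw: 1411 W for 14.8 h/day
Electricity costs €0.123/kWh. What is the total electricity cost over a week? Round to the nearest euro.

€28

aquarium pump: 40.4 W × 9.26 h × 7 d = 2,619 Wh = 2.619 kWh
refrigerator: 86.2 W × 3.60 h × 7 d = 2,172 Wh = 2.172 kWh
ceiling fan: 52 W × 13.1 h × 7 d = 4,768 Wh = 4.768 kWh
well pump: 748 W × 13 h × 7 d = 68,068 Wh = 68.07 kWh
circular saw: 1411 W × 14.8 h × 7 d = 146,180 Wh = 146.2 kWh
Total energy = 2.619 + 2.172 + 4.768 + 68.07 + 146.2 = 223.8 kWh
Cost = 223.8 kWh × €0.123 = €27.53 ≈ €28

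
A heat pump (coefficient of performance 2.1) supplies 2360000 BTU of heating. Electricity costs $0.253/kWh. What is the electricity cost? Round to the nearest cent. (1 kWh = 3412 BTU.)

$83.33

Heat delivered = 2,360,000 BTU / 3412 = 691.7 kWh
Electrical input = 691.7 kWh / 2.1 = 329.4 kWh
Cost = 329.4 × $0.253/kWh = $83.33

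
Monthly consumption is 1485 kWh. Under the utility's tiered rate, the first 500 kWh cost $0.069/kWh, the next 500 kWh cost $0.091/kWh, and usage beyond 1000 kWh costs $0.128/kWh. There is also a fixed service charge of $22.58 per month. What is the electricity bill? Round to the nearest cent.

$164.66

First 500 kWh × $0.069 = $34.50
Next 500 kWh × $0.091 = $45.50
Remaining 485 kWh × $0.128 = $62.08
Energy charge = $142.08; + service $22.58 = $164.66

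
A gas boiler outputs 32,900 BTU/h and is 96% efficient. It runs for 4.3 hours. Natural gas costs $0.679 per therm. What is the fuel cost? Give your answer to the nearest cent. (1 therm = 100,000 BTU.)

$1.00

Heat delivered = 32,900 BTU/h × 4.3 h = 141,470 BTU
Gas input = 141,470 / 0.96 = 147,365 BTU
= 147,365 / 100,000 = 1.474 therm
Cost = 1.474 × $0.679/therm = $1.00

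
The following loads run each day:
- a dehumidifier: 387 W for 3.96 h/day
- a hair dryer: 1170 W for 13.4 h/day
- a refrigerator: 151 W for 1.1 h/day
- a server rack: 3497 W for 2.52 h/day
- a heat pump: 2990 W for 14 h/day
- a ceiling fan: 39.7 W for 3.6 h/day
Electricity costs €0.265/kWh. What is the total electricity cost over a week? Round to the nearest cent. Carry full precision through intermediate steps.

dehumidifier: 387 W × 3.96 h × 7 d = 10,728 Wh = 10.73 kWh
hair dryer: 1170 W × 13.4 h × 7 d = 109,746 Wh = 109.7 kWh
refrigerator: 151 W × 1.1 h × 7 d = 1,163 Wh = 1.163 kWh
server rack: 3497 W × 2.52 h × 7 d = 61,687 Wh = 61.69 kWh
heat pump: 2990 W × 14 h × 7 d = 293,020 Wh = 293 kWh
ceiling fan: 39.7 W × 3.6 h × 7 d = 1,000 Wh = 1 kWh
Total energy = 10.73 + 109.7 + 1.163 + 61.69 + 293 + 1 = 477.3 kWh
Cost = 477.3 kWh × €0.265 = €126.50

€126.50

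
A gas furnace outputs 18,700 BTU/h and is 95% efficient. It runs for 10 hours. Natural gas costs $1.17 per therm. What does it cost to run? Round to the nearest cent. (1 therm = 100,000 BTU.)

Heat delivered = 18,700 BTU/h × 10 h = 187,000 BTU
Gas input = 187,000 / 0.95 = 196,842 BTU
= 196,842 / 100,000 = 1.968 therm
Cost = 1.968 × $1.17/therm = $2.30

$2.30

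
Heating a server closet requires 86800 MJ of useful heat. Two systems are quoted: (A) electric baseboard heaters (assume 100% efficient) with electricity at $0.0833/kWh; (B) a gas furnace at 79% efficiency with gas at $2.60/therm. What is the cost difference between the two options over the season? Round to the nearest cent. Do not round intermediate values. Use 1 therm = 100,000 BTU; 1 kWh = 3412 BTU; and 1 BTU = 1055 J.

Heat load = 86800 MJ = 86,800,000,000 J / 1055 = 82,274,882 BTU
Gas: input = 82,274,882 / 0.79 = 104,145,420 BTU = 1,041 therm → 1,041 × $2.60 = $2,707.78
Electric: 82,274,882 BTU / 3412 = 24,110 kWh → × $0.0833 = $2,008.65
Difference = |$2,707.78 − $2,008.65| = $699.14

$699.14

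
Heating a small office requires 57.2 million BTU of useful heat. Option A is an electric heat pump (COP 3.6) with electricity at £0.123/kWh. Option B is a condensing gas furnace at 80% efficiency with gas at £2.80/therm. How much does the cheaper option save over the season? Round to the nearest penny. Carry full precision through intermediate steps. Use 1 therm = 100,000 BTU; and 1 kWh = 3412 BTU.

Heat load = 57.2 × 10⁶ BTU = 57,200,000 BTU
Gas: input = 57,200,000 / 0.80 = 71,500,000 BTU = 715 therm → 715 × £2.80 = £2,002.00
Heat pump: 57,200,000 BTU / 3412 = 16,760 kWh heat; / 3.6 = 4,657 kWh in → × £0.123 = £572.78
Difference = |£2,002.00 − £572.78| = £1,429.22

£1429.22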